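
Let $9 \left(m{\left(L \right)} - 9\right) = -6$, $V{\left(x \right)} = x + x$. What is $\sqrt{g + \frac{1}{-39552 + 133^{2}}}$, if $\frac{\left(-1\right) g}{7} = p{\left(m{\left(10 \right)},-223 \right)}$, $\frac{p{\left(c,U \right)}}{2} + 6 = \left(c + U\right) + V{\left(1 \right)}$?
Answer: $\frac{\sqrt{13169601470721}}{65589} \approx 55.329$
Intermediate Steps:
$V{\left(x \right)} = 2 x$
$m{\left(L \right)} = \frac{25}{3}$ ($m{\left(L \right)} = 9 + \frac{1}{9} \left(-6\right) = 9 - \frac{2}{3} = \frac{25}{3}$)
$p{\left(c,U \right)} = -8 + 2 U + 2 c$ ($p{\left(c,U \right)} = -12 + 2 \left(\left(c + U\right) + 2 \cdot 1\right) = -12 + 2 \left(\left(U + c\right) + 2\right) = -12 + 2 \left(2 + U + c\right) = -12 + \left(4 + 2 U + 2 c\right) = -8 + 2 U + 2 c$)
$g = \frac{9184}{3}$ ($g = - 7 \left(-8 + 2 \left(-223\right) + 2 \cdot \frac{25}{3}\right) = - 7 \left(-8 - 446 + \frac{50}{3}\right) = \left(-7\right) \left(- \frac{1312}{3}\right) = \frac{9184}{3} \approx 3061.3$)
$\sqrt{g + \frac{1}{-39552 + 133^{2}}} = \sqrt{\frac{9184}{3} + \frac{1}{-39552 + 133^{2}}} = \sqrt{\frac{9184}{3} + \frac{1}{-39552 + 17689}} = \sqrt{\frac{9184}{3} + \frac{1}{-21863}} = \sqrt{\frac{9184}{3} - \frac{1}{21863}} = \sqrt{\frac{200789789}{65589}} = \frac{\sqrt{13169601470721}}{65589}$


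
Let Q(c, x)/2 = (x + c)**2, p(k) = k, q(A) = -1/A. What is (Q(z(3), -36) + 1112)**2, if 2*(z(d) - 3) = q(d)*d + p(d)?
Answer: 9985600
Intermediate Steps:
z(d) = 5/2 + d/2 (z(d) = 3 + ((-1/d)*d + d)/2 = 3 + (-1 + d)/2 = 3 + (-1/2 + d/2) = 5/2 + d/2)
Q(c, x) = 2*(c + x)**2 (Q(c, x) = 2*(x + c)**2 = 2*(c + x)**2)
(Q(z(3), -36) + 1112)**2 = (2*((5/2 + (1/2)*3) - 36)**2 + 1112)**2 = (2*((5/2 + 3/2) - 36)**2 + 1112)**2 = (2*(4 - 36)**2 + 1112)**2 = (2*(-32)**2 + 1112)**2 = (2*1024 + 1112)**2 = (2048 + 1112)**2 = 3160**2 = 9985600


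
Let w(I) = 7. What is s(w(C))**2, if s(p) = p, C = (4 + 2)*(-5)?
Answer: 49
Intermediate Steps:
C = -30 (C = 6*(-5) = -30)
s(w(C))**2 = 7**2 = 49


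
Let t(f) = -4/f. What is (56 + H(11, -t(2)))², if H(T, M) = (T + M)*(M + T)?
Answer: 50625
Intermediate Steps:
H(T, M) = (M + T)² (H(T, M) = (M + T)*(M + T) = (M + T)²)
(56 + H(11, -t(2)))² = (56 + (-(-4)/2 + 11)²)² = (56 + (-1*(-2) + 11)²)² = (56 + (2 + 11)²)² = (56 + 13²)² = (56 + 169)² = 225² = 50625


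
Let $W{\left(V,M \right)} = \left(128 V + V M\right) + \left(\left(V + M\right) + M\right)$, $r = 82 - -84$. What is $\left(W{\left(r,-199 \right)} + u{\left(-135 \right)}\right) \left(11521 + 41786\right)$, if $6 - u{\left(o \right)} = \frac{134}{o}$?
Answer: $- \frac{9604061578}{15} \approx -6.4027 \cdot 10^{8}$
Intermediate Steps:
$r = 166$ ($r = 82 + 84 = 166$)
$u{\left(o \right)} = 6 - \frac{134}{o}$
$W{\left(V,M \right)} = 2 M + 129 V + M V$ ($W{\left(V,M \right)} = \left(128 V + M V\right) + \left(\left(M + V\right) + M\right) = \left(128 V + M V\right) + \left(V + 2 M\right) = 2 M + 129 V + M V$)
$\left(W{\left(r,-199 \right)} + u{\left(-135 \right)}\right) \left(11521 + 41786\right) = \left(\left(2 \left(-199\right) + 129 \cdot 166 - 33034\right) + \left(6 - \frac{134}{-135}\right)\right) \left(11521 + 41786\right) = \left(\left(-398 + 21414 - 33034\right) + \left(6 - - \frac{134}{135}\right)\right) 53307 = \left(-12018 + \left(6 + \frac{134}{135}\right)\right) 53307 = \left(-12018 + \frac{944}{135}\right) 53307 = \left(- \frac{1621486}{135}\right) 53307 = - \frac{9604061578}{15}$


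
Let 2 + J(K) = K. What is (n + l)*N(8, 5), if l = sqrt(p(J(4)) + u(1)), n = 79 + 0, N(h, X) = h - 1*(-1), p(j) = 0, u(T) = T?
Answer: 720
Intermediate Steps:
J(K) = -2 + K
N(h, X) = 1 + h (N(h, X) = h + 1 = 1 + h)
n = 79
l = 1 (l = sqrt(0 + 1) = sqrt(1) = 1)
(n + l)*N(8, 5) = (79 + 1)*(1 + 8) = 80*9 = 720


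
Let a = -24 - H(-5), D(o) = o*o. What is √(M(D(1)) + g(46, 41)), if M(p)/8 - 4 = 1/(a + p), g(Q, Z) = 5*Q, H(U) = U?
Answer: √2354/3 ≈ 16.173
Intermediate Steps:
D(o) = o²
a = -19 (a = -24 - 1*(-5) = -24 + 5 = -19)
M(p) = 32 + 8/(-19 + p)
√(M(D(1)) + g(46, 41)) = √(8*(-75 + 4*1²)/(-19 + 1²) + 5*46) = √(8*(-75 + 4*1)/(-19 + 1) + 230) = √(8*(-75 + 4)/(-18) + 230) = √(8*(-1/18)*(-71) + 230) = √(284/9 + 230) = √(2354/9) = √2354/3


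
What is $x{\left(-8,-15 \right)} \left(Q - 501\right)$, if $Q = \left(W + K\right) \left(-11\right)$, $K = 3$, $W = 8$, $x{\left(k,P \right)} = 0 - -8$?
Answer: $-4976$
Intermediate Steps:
$x{\left(k,P \right)} = 8$ ($x{\left(k,P \right)} = 0 + 8 = 8$)
$Q = -121$ ($Q = \left(8 + 3\right) \left(-11\right) = 11 \left(-11\right) = -121$)
$x{\left(-8,-15 \right)} \left(Q - 501\right) = 8 \left(-121 - 501\right) = 8 \left(-622\right) = -4976$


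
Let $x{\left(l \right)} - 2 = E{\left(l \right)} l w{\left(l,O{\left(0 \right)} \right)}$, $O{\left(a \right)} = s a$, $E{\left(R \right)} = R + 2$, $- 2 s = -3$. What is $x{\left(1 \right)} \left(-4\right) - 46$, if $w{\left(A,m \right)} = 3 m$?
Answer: $-54$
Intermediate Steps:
$s = \frac{3}{2}$ ($s = \left(- \frac{1}{2}\right) \left(-3\right) = \frac{3}{2} \approx 1.5$)
$E{\left(R \right)} = 2 + R$
$O{\left(a \right)} = \frac{3 a}{2}$
$x{\left(l \right)} = 2$ ($x{\left(l \right)} = 2 + \left(2 + l\right) l 3 \cdot \frac{3}{2} \cdot 0 = 2 + l \left(2 + l\right) 3 \cdot 0 = 2 + l \left(2 + l\right) 0 = 2 + 0 = 2$)
$x{\left(1 \right)} \left(-4\right) - 46 = 2 \left(-4\right) - 46 = -8 - 46 = -54$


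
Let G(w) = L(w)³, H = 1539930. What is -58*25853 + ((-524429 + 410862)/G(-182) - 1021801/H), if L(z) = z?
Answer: -994320136158623887/663112337160 ≈ -1.4995e+6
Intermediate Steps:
G(w) = w³
-58*25853 + ((-524429 + 410862)/G(-182) - 1021801/H) = -58*25853 + ((-524429 + 410862)/((-182)³) - 1021801/1539930) = -1499474 + (-113567/(-6028568) - 1021801*1/1539930) = -1499474 + (-113567*(-1/6028568) - 1021801/1539930) = -1499474 + (113567/6028568 - 1021801/1539930) = -1499474 - 427507970047/663112337160 = -994320136158623887/663112337160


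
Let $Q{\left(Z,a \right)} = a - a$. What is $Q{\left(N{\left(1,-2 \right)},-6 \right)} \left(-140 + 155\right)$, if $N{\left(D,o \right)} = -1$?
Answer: $0$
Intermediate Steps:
$Q{\left(Z,a \right)} = 0$
$Q{\left(N{\left(1,-2 \right)},-6 \right)} \left(-140 + 155\right) = 0 \left(-140 + 155\right) = 0 \cdot 15 = 0$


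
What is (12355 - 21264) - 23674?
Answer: -32583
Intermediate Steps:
(12355 - 21264) - 23674 = -8909 - 23674 = -32583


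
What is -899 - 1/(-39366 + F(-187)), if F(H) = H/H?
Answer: -35389134/39365 ≈ -899.00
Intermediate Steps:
F(H) = 1
-899 - 1/(-39366 + F(-187)) = -899 - 1/(-39366 + 1) = -899 - 1/(-39365) = -899 - 1*(-1/39365) = -899 + 1/39365 = -35389134/39365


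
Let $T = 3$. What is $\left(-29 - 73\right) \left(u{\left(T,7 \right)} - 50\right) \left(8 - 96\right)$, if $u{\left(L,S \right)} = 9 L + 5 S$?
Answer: $107712$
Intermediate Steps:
$u{\left(L,S \right)} = 5 S + 9 L$
$\left(-29 - 73\right) \left(u{\left(T,7 \right)} - 50\right) \left(8 - 96\right) = \left(-29 - 73\right) \left(\left(5 \cdot 7 + 9 \cdot 3\right) - 50\right) \left(8 - 96\right) = - 102 \left(\left(35 + 27\right) - 50\right) \left(-88\right) = - 102 \left(62 - 50\right) \left(-88\right) = \left(-102\right) 12 \left(-88\right) = \left(-1224\right) \left(-88\right) = 107712$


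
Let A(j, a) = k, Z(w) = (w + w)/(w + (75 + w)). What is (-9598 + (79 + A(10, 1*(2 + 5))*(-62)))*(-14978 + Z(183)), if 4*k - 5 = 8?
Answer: 21401080502/147 ≈ 1.4559e+8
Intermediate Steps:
k = 13/4 (k = 5/4 + (¼)*8 = 5/4 + 2 = 13/4 ≈ 3.2500)
Z(w) = 2*w/(75 + 2*w) (Z(w) = (2*w)/(75 + 2*w) = 2*w/(75 + 2*w))
A(j, a) = 13/4
(-9598 + (79 + A(10, 1*(2 + 5))*(-62)))*(-14978 + Z(183)) = (-9598 + (79 + (13/4)*(-62)))*(-14978 + 2*183/(75 + 2*183)) = (-9598 + (79 - 403/2))*(-14978 + 2*183/(75 + 366)) = (-9598 - 245/2)*(-14978 + 2*183/441) = -19441*(-14978 + 2*183*(1/441))/2 = -19441*(-14978 + 122/147)/2 = -19441/2*(-2201644/147) = 21401080502/147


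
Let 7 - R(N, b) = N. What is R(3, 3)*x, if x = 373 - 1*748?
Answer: -1500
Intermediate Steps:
R(N, b) = 7 - N
x = -375 (x = 373 - 748 = -375)
R(3, 3)*x = (7 - 1*3)*(-375) = (7 - 3)*(-375) = 4*(-375) = -1500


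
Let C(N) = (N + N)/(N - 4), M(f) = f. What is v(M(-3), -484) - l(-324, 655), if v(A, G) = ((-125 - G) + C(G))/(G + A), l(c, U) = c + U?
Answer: -9855037/29707 ≈ -331.74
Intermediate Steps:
l(c, U) = U + c
C(N) = 2*N/(-4 + N) (C(N) = (2*N)/(-4 + N) = 2*N/(-4 + N))
v(A, G) = (-125 - G + 2*G/(-4 + G))/(A + G) (v(A, G) = ((-125 - G) + 2*G/(-4 + G))/(G + A) = (-125 - G + 2*G/(-4 + G))/(A + G))
v(M(-3), -484) - l(-324, 655) = (2*(-484) - (-4 - 484)*(125 - 484))/((-4 - 484)*(-3 - 484)) - (655 - 324) = (-968 - 1*(-488)*(-359))/(-488*(-487)) - 1*331 = -1/488*(-1/487)*(-968 - 175192) - 331 = -1/488*(-1/487)*(-176160) - 331 = -22020/29707 - 331 = -9855037/29707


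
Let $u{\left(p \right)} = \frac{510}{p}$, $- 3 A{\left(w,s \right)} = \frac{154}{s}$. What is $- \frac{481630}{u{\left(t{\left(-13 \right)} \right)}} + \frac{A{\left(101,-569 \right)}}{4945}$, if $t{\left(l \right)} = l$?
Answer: $\frac{1761714163513}{143498955} \approx 12277.0$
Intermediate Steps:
$A{\left(w,s \right)} = - \frac{154}{3 s}$ ($A{\left(w,s \right)} = - \frac{154 \frac{1}{s}}{3} = - \frac{154}{3 s}$)
$- \frac{481630}{u{\left(t{\left(-13 \right)} \right)}} + \frac{A{\left(101,-569 \right)}}{4945} = - \frac{481630}{510 \frac{1}{-13}} + \frac{\left(- \frac{154}{3}\right) \frac{1}{-569}}{4945} = - \frac{481630}{510 \left(- \frac{1}{13}\right)} + \left(- \frac{154}{3}\right) \left(- \frac{1}{569}\right) \frac{1}{4945} = - \frac{481630}{- \frac{510}{13}} + \frac{154}{1707} \cdot \frac{1}{4945} = \left(-481630\right) \left(- \frac{13}{510}\right) + \frac{154}{8441115} = \frac{626119}{51} + \frac{154}{8441115} = \frac{1761714163513}{143498955}$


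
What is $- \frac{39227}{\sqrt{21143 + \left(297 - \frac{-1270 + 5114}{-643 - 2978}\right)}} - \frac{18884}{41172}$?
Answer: $- \frac{4721}{10293} - \frac{39227 \sqrt{70281875541}}{38819042} \approx -268.35$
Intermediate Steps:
$- \frac{39227}{\sqrt{21143 + \left(297 - \frac{-1270 + 5114}{-643 - 2978}\right)}} - \frac{18884}{41172} = - \frac{39227}{\sqrt{21143 + \left(297 - \frac{3844}{-3621}\right)}} - \frac{4721}{10293} = - \frac{39227}{\sqrt{21143 + \left(297 - 3844 \left(- \frac{1}{3621}\right)\right)}} - \frac{4721}{10293} = - \frac{39227}{\sqrt{21143 + \left(297 - - \frac{3844}{3621}\right)}} - \frac{4721}{10293} = - \frac{39227}{\sqrt{21143 + \left(297 + \frac{3844}{3621}\right)}} - \frac{4721}{10293} = - \frac{39227}{\sqrt{21143 + \frac{1079281}{3621}}} - \frac{4721}{10293} = - \frac{39227}{\sqrt{\frac{77638084}{3621}}} - \frac{4721}{10293} = - \frac{39227}{\frac{2}{3621} \sqrt{70281875541}} - \frac{4721}{10293} = - 39227 \frac{\sqrt{70281875541}}{38819042} - \frac{4721}{10293} = - \frac{39227 \sqrt{70281875541}}{38819042} - \frac{4721}{10293} = - \frac{4721}{10293} - \frac{39227 \sqrt{70281875541}}{38819042}$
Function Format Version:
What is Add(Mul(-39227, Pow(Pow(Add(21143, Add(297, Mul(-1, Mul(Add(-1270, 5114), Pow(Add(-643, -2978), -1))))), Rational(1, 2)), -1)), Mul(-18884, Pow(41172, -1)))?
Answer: Add(Rational(-4721, 10293), Mul(Rational(-39227, 38819042), Pow(70281875541, Rational(1, 2)))) ≈ -268.35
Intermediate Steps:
Add(Mul(-39227, Pow(Pow(Add(21143, Add(297, Mul(-1, Mul(Add(-1270, 5114), Pow(Add(-643, -2978), -1))))), Rational(1, 2)), -1)), Mul(-18884, Pow(41172, -1))) = Add(Mul(-39227, Pow(Pow(Add(21143, Add(297, Mul(-1, Mul(3844, Pow(-3621, -1))))), Rational(1, 2)), -1)), Mul(-18884, Rational(1, 41172))) = Add(Mul(-39227, Pow(Pow(Add(21143, Add(297, Mul(-1, Mul(3844, Rational(-1, 3621))))), Rational(1, 2)), -1)), Rational(-4721, 10293)) = Add(Mul(-39227, Pow(Pow(Add(21143, Add(297, Mul(-1, Rational(-3844, 3621)))), Rational(1, 2)), -1)), Rational(-4721, 10293)) = Add(Mul(-39227, Pow(Pow(Add(21143, Add(297, Rational(3844, 3621))), Rational(1, 2)), -1)), Rational(-4721, 10293)) = Add(Mul(-39227, Pow(Pow(Add(21143, Rational(1079281, 3621)), Rational(1, 2)), -1)), Rational(-4721, 10293)) = Add(Mul(-39227, Pow(Pow(Rational(77638084, 3621), Rational(1, 2)), -1)), Rational(-4721, 10293)) = Add(Mul(-39227, Pow(Mul(Rational(2, 3621), Pow(70281875541, Rational(1, 2))), -1)), Rational(-4721, 10293)) = Add(Mul(-39227, Mul(Rational(1, 38819042), Pow(70281875541, Rational(1, 2)))), Rational(-4721, 10293)) = Add(Mul(Rational(-39227, 38819042), Pow(70281875541, Rational(1, 2))), Rational(-4721, 10293)) = Add(Rational(-4721, 10293), Mul(Rational(-39227, 38819042), Pow(70281875541, Rational(1, 2))))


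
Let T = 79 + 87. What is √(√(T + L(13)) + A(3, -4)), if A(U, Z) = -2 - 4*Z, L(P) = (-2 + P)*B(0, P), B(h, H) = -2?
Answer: √26 ≈ 5.0990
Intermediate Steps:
L(P) = 4 - 2*P (L(P) = (-2 + P)*(-2) = 4 - 2*P)
T = 166
√(√(T + L(13)) + A(3, -4)) = √(√(166 + (4 - 2*13)) + (-2 - 4*(-4))) = √(√(166 + (4 - 26)) + (-2 + 16)) = √(√(166 - 22) + 14) = √(√144 + 14) = √(12 + 14) = √26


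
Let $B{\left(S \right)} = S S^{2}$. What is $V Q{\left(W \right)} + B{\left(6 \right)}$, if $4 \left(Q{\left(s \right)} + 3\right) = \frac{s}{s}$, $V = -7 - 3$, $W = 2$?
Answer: $\frac{487}{2} \approx 243.5$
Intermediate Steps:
$V = -10$ ($V = -7 - 3 = -10$)
$Q{\left(s \right)} = - \frac{11}{4}$ ($Q{\left(s \right)} = -3 + \frac{s \frac{1}{s}}{4} = -3 + \frac{1}{4} \cdot 1 = -3 + \frac{1}{4} = - \frac{11}{4}$)
$B{\left(S \right)} = S^{3}$
$V Q{\left(W \right)} + B{\left(6 \right)} = \left(-10\right) \left(- \frac{11}{4}\right) + 6^{3} = \frac{55}{2} + 216 = \frac{487}{2}$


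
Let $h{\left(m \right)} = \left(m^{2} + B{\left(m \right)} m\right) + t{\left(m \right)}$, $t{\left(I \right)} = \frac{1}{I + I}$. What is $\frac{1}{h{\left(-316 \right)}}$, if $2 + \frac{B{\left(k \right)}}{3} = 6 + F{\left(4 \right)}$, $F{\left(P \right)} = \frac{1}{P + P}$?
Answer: $\frac{632}{60637555} \approx 1.0423 \cdot 10^{-5}$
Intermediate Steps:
$F{\left(P \right)} = \frac{1}{2 P}$
$B{\left(k \right)} = \frac{99}{8}$ ($B{\left(k \right)} = -6 + 3 \left(6 + \frac{1}{2 \cdot 4}\right) = -6 + 3 \left(6 + \frac{1}{2} \cdot \frac{1}{4}\right) = -6 + 3 \left(6 + \frac{1}{8}\right) = -6 + 3 \cdot \frac{49}{8} = -6 + \frac{147}{8} = \frac{99}{8}$)
$t{\left(I \right)} = \frac{1}{2 I}$
$h{\left(m \right)} = m^{2} + \frac{1}{2 m} + \frac{99 m}{8}$ ($h{\left(m \right)} = \left(m^{2} + \frac{99 m}{8}\right) + \frac{1}{2 m} = m^{2} + \frac{1}{2 m} + \frac{99 m}{8}$)
$\frac{1}{h{\left(-316 \right)}} = \frac{1}{\frac{1}{8} \frac{1}{-316} \left(4 + \left(-316\right)^{2} \left(99 + 8 \left(-316\right)\right)\right)} = \frac{1}{\frac{1}{8} \left(- \frac{1}{316}\right) \left(4 + 99856 \left(99 - 2528\right)\right)} = \frac{1}{\frac{1}{8} \left(- \frac{1}{316}\right) \left(4 + 99856 \left(-2429\right)\right)} = \frac{1}{\frac{1}{8} \left(- \frac{1}{316}\right) \left(4 - 242550224\right)} = \frac{1}{\frac{1}{8} \left(- \frac{1}{316}\right) \left(-242550220\right)} = \frac{1}{\frac{60637555}{632}} = \frac{632}{60637555}$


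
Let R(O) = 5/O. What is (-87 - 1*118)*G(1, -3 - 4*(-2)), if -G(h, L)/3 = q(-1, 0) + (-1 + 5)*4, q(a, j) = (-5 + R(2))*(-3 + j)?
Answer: 28905/2 ≈ 14453.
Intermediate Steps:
q(a, j) = 15/2 - 5*j/2 (q(a, j) = (-5 + 5/2)*(-3 + j) = -5*(-3 + j)/2 = 15/2 - 5*j/2)
G(h, L) = -141/2 (G(h, L) = -3*((15/2 - 5/2*0) + (-1 + 5)*4) = -3*((15/2 + 0) + 4*4) = -3*(15/2 + 16) = -3*47/2 = -141/2)
(-87 - 1*118)*G(1, -3 - 4*(-2)) = (-87 - 1*118)*(-141/2) = (-87 - 118)*(-141/2) = -205*(-141/2) = 28905/2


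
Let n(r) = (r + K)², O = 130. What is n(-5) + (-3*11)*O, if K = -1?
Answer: -4254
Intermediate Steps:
n(r) = (-1 + r)² (n(r) = (r - 1)² = (-1 + r)²)
n(-5) + (-3*11)*O = (-1 - 5)² - 3*11*130 = (-6)² - 33*130 = 36 - 4290 = -4254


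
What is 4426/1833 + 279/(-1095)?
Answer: 1445021/669045 ≈ 2.1598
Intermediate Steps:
4426/1833 + 279/(-1095) = 4426*(1/1833) + 279*(-1/1095) = 4426/1833 - 93/365 = 1445021/669045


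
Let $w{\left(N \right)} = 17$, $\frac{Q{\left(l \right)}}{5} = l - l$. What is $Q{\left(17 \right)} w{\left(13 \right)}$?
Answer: $0$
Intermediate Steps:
$Q{\left(l \right)} = 0$ ($Q{\left(l \right)} = 5 \left(l - l\right) = 5 \cdot 0 = 0$)
$Q{\left(17 \right)} w{\left(13 \right)} = 0 \cdot 17 = 0$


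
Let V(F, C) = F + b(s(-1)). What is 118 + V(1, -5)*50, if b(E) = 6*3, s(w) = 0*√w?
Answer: 1068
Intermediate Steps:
s(w) = 0
b(E) = 18
V(F, C) = 18 + F (V(F, C) = F + 18 = 18 + F)
118 + V(1, -5)*50 = 118 + (18 + 1)*50 = 118 + 19*50 = 118 + 950 = 1068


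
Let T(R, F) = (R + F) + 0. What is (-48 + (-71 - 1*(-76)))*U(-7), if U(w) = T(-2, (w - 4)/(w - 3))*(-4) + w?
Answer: 731/5 ≈ 146.20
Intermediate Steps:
T(R, F) = F + R (T(R, F) = (F + R) + 0 = F + R)
U(w) = 8 + w - 4*(-4 + w)/(-3 + w) (U(w) = ((w - 4)/(w - 3) - 2)*(-4) + w = ((-4 + w)/(-3 + w) - 2)*(-4) + w = (-2 + (-4 + w)/(-3 + w))*(-4) + w = (8 - 4*(-4 + w)/(-3 + w)) + w = 8 + w - 4*(-4 + w)/(-3 + w))
(-48 + (-71 - 1*(-76)))*U(-7) = (-48 + (-71 - 1*(-76)))*((-8 - 7 + (-7)²)/(-3 - 7)) = (-48 + (-71 + 76))*((-8 - 7 + 49)/(-10)) = (-48 + 5)*(-⅒*34) = -43*(-17/5) = 731/5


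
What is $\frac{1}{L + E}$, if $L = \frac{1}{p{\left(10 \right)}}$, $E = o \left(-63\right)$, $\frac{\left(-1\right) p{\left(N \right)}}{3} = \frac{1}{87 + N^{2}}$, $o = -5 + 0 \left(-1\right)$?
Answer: $\frac{3}{758} \approx 0.0039578$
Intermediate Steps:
$o = -5$ ($o = -5 + 0 = -5$)
$p{\left(N \right)} = - \frac{3}{87 + N^{2}}$
$E = 315$ ($E = \left(-5\right) \left(-63\right) = 315$)
$L = - \frac{187}{3}$ ($L = \frac{1}{\left(-3\right) \frac{1}{87 + 10^{2}}} = \frac{1}{\left(-3\right) \frac{1}{87 + 100}} = \frac{1}{\left(-3\right) \frac{1}{187}} = \frac{1}{- \frac{3}{187}} = - \frac{187}{3} \approx -62.333$)
$\frac{1}{L + E} = \frac{1}{- \frac{187}{3} + 315} = \frac{1}{\frac{758}{3}} = \frac{3}{758}$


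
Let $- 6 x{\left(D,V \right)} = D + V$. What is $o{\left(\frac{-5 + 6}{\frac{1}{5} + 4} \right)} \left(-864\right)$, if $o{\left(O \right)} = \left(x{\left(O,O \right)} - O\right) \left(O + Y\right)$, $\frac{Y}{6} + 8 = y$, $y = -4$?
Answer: $- \frac{964480}{49} \approx -19683.0$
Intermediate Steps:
$x{\left(D,V \right)} = - \frac{D}{6} - \frac{V}{6}$ ($x{\left(D,V \right)} = - \frac{D + V}{6} = - \frac{D}{6} - \frac{V}{6}$)
$Y = -72$ ($Y = -48 + 6 \left(-4\right) = -48 - 24 = -72$)
$o{\left(O \right)} = - \frac{4 O \left(-72 + O\right)}{3}$ ($o{\left(O \right)} = \left(\left(- \frac{O}{6} - \frac{O}{6}\right) - O\right) \left(O - 72\right) = \left(- \frac{O}{3} - O\right) \left(-72 + O\right) = - \frac{4 O}{3} \left(-72 + O\right) = - \frac{4 O \left(-72 + O\right)}{3}$)
$o{\left(\frac{-5 + 6}{\frac{1}{5} + 4} \right)} \left(-864\right) = \frac{4 \frac{-5 + 6}{\frac{1}{5} + 4} \left(72 - \frac{-5 + 6}{\frac{1}{5} + 4}\right)}{3} \left(-864\right) = \frac{4 \cdot 1 \frac{1}{\frac{1}{5} + 4} \left(72 - 1 \frac{1}{\frac{1}{5} + 4}\right)}{3} \left(-864\right) = \frac{4 \cdot 1 \frac{1}{\frac{21}{5}} \left(72 - 1 \frac{1}{\frac{21}{5}}\right)}{3} \left(-864\right) = \frac{4 \cdot 1 \cdot \frac{5}{21} \left(72 - 1 \cdot \frac{5}{21}\right)}{3} \left(-864\right) = \frac{4}{3} \cdot \frac{5}{21} \left(72 - \frac{5}{21}\right) \left(-864\right) = \frac{4}{3} \cdot \frac{5}{21} \cdot \frac{1507}{21} \left(-864\right) = \frac{30140}{1323} \left(-864\right) = - \frac{964480}{49}$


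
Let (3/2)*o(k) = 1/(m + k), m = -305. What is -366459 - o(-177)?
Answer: -264949856/723 ≈ -3.6646e+5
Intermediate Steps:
o(k) = 2/(3*(-305 + k))
-366459 - o(-177) = -366459 - 2/(3*(-305 - 177)) = -366459 - 2/(3*(-482)) = -366459 - 2*(-1)/(3*482) = -366459 - 1*(-1/723) = -366459 + 1/723 = -264949856/723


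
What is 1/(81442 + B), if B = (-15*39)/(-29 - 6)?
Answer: 7/570211 ≈ 1.2276e-5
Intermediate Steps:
B = 117/7 (B = -585/(-35) = -585*(-1/35) = 117/7 ≈ 16.714)
1/(81442 + B) = 1/(81442 + 117/7) = 1/(570211/7) = 7/570211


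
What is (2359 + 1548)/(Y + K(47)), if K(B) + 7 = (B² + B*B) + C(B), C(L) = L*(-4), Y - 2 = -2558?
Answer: 3907/1667 ≈ 2.3437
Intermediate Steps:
Y = -2556 (Y = 2 - 2558 = -2556)
C(L) = -4*L
K(B) = -7 - 4*B + 2*B² (K(B) = -7 + ((B² + B*B) - 4*B) = -7 + ((B² + B²) - 4*B) = -7 + (2*B² - 4*B) = -7 + (-4*B + 2*B²) = -7 - 4*B + 2*B²)
(2359 + 1548)/(Y + K(47)) = (2359 + 1548)/(-2556 + (-7 - 4*47 + 2*47²)) = 3907/(-2556 + (-7 - 188 + 2*2209)) = 3907/(-2556 + (-7 - 188 + 4418)) = 3907/(-2556 + 4223) = 3907/1667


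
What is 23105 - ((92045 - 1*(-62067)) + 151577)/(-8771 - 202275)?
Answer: 4876523519/211046 ≈ 23106.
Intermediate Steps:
23105 - ((92045 - 1*(-62067)) + 151577)/(-8771 - 202275) = 23105 - ((92045 + 62067) + 151577)/(-211046) = 23105 - (154112 + 151577)*(-1)/211046 = 23105 - 305689*(-1)/211046 = 23105 - 1*(-305689/211046) = 23105 + 305689/211046 = 4876523519/211046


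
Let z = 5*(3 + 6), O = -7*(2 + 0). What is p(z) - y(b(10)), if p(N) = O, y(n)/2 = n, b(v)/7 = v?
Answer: -154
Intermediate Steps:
b(v) = 7*v
y(n) = 2*n
O = -14 (O = -7*2 = -14)
z = 45 (z = 5*9 = 45)
p(N) = -14
p(z) - y(b(10)) = -14 - 2*7*10 = -14 - 2*70 = -14 - 1*140 = -14 - 140 = -154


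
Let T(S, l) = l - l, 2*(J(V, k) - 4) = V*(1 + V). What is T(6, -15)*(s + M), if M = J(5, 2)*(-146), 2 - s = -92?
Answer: 0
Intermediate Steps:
J(V, k) = 4 + V*(1 + V)/2 (J(V, k) = 4 + (V*(1 + V))/2 = 4 + V*(1 + V)/2)
T(S, l) = 0
s = 94 (s = 2 - 1*(-92) = 2 + 92 = 94)
M = -2774 (M = (4 + (½)*5 + (½)*5²)*(-146) = (4 + 5/2 + (½)*25)*(-146) = (4 + 5/2 + 25/2)*(-146) = 19*(-146) = -2774)
T(6, -15)*(s + M) = 0*(94 - 2774) = 0*(-2680) = 0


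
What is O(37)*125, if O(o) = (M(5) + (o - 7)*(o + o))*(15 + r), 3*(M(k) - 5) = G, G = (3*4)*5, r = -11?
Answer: 1122500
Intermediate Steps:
G = 60 (G = 12*5 = 60)
M(k) = 25 (M(k) = 5 + (1/3)*60 = 5 + 20 = 25)
O(o) = 100 + 8*o*(-7 + o) (O(o) = (25 + (o - 7)*(o + o))*(15 - 11) = (25 + (-7 + o)*(2*o))*4 = (25 + 2*o*(-7 + o))*4 = 100 + 8*o*(-7 + o))
O(37)*125 = (100 - 56*37 + 8*37**2)*125 = (100 - 2072 + 8*1369)*125 = (100 - 2072 + 10952)*125 = 8980*125 = 1122500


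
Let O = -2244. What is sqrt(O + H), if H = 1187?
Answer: I*sqrt(1057) ≈ 32.512*I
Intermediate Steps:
sqrt(O + H) = sqrt(-2244 + 1187) = sqrt(-1057) = I*sqrt(1057)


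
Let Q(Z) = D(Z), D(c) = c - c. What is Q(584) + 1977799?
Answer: 1977799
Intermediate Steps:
D(c) = 0
Q(Z) = 0
Q(584) + 1977799 = 0 + 1977799 = 1977799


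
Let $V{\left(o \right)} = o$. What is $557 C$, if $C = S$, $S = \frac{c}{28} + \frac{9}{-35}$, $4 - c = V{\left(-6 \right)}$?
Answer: $\frac{557}{10} \approx 55.7$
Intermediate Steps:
$c = 10$ ($c = 4 - -6 = 4 + 6 = 10$)
$S = \frac{1}{10}$ ($S = \frac{10}{28} + \frac{9}{-35} = 10 \cdot \frac{1}{28} + 9 \left(- \frac{1}{35}\right) = \frac{5}{14} - \frac{9}{35} = \frac{1}{10} \approx 0.1$)
$C = \frac{1}{10} \approx 0.1$
$557 C = 557 \cdot \frac{1}{10} = \frac{557}{10}$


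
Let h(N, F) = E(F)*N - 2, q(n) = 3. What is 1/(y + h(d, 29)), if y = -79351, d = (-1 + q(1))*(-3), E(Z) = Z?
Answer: -1/79527 ≈ -1.2574e-5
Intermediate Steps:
d = -6 (d = (-1 + 3)*(-3) = 2*(-3) = -6)
h(N, F) = -2 + F*N (h(N, F) = F*N - 2 = -2 + F*N)
1/(y + h(d, 29)) = 1/(-79351 + (-2 + 29*(-6))) = 1/(-79351 + (-2 - 174)) = 1/(-79351 - 176) = 1/(-79527) = -1/79527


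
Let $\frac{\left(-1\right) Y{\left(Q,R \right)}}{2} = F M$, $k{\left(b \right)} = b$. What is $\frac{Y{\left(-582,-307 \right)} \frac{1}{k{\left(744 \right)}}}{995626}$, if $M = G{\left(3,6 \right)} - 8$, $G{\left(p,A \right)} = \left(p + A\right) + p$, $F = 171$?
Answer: $- \frac{57}{30864406} \approx -1.8468 \cdot 10^{-6}$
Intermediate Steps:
$G{\left(p,A \right)} = A + 2 p$ ($G{\left(p,A \right)} = \left(A + p\right) + p = A + 2 p$)
$M = 4$ ($M = \left(6 + 2 \cdot 3\right) - 8 = \left(6 + 6\right) - 8 = 12 - 8 = 4$)
$Y{\left(Q,R \right)} = -1368$ ($Y{\left(Q,R \right)} = - 2 \cdot 171 \cdot 4 = \left(-2\right) 684 = -1368$)
$\frac{Y{\left(-582,-307 \right)} \frac{1}{k{\left(744 \right)}}}{995626} = \frac{\left(-1368\right) \frac{1}{744}}{995626} = \left(-1368\right) \frac{1}{744} \cdot \frac{1}{995626} = \left(- \frac{57}{31}\right) \frac{1}{995626} = - \frac{57}{30864406}$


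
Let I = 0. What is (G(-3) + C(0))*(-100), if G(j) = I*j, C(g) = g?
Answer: 0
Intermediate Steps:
G(j) = 0 (G(j) = 0*j = 0)
(G(-3) + C(0))*(-100) = (0 + 0)*(-100) = 0*(-100) = 0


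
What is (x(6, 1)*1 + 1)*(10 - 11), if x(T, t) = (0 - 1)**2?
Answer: -2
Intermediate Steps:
x(T, t) = 1 (x(T, t) = (-1)**2 = 1)
(x(6, 1)*1 + 1)*(10 - 11) = (1*1 + 1)*(10 - 11) = (1 + 1)*(-1) = 2*(-1) = -2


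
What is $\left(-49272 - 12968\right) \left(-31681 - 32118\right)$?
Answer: $3970849760$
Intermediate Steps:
$\left(-49272 - 12968\right) \left(-31681 - 32118\right) = \left(-62240\right) \left(-63799\right) = 3970849760$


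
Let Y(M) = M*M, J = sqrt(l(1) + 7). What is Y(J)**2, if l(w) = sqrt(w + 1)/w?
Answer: (7 + sqrt(2))**2 ≈ 70.799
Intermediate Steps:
l(w) = sqrt(1 + w)/w
J = sqrt(7 + sqrt(2)) (J = sqrt(sqrt(1 + 1)/1 + 7) = sqrt(1*sqrt(2) + 7) = sqrt(sqrt(2) + 7) = sqrt(7 + sqrt(2)) ≈ 2.9007)
Y(M) = M**2
Y(J)**2 = ((sqrt(7 + sqrt(2)))**2)**2 = (7 + sqrt(2))**2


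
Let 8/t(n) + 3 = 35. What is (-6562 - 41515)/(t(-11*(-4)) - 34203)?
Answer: 192308/136811 ≈ 1.4056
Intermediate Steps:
t(n) = 1/4 (t(n) = 8/(-3 + 35) = 8/32 = 8*(1/32) = 1/4)
(-6562 - 41515)/(t(-11*(-4)) - 34203) = (-6562 - 41515)/(1/4 - 34203) = -48077/(-136811/4) = -48077*(-4/136811) = 192308/136811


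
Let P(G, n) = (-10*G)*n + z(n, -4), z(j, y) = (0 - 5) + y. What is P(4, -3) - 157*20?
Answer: -3029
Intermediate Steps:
z(j, y) = -5 + y
P(G, n) = -9 - 10*G*n (P(G, n) = (-10*G)*n + (-5 - 4) = -10*G*n - 9 = -9 - 10*G*n)
P(4, -3) - 157*20 = (-9 - 10*4*(-3)) - 157*20 = (-9 + 120) - 3140 = 111 - 3140 = -3029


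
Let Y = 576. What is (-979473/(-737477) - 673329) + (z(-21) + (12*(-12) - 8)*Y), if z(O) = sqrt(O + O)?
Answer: -561131257764/737477 + I*sqrt(42) ≈ -7.6088e+5 + 6.4807*I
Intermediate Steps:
z(O) = sqrt(2)*sqrt(O) (z(O) = sqrt(2*O) = sqrt(2)*sqrt(O))
(-979473/(-737477) - 673329) + (z(-21) + (12*(-12) - 8)*Y) = (-979473/(-737477) - 673329) + (sqrt(2)*sqrt(-21) + (12*(-12) - 8)*576) = (-979473*(-1/737477) - 673329) + (sqrt(2)*(I*sqrt(21)) + (-144 - 8)*576) = (979473/737477 - 673329) + (I*sqrt(42) - 152*576) = -496563671460/737477 + (I*sqrt(42) - 87552) = -496563671460/737477 + (-87552 + I*sqrt(42)) = -561131257764/737477 + I*sqrt(42)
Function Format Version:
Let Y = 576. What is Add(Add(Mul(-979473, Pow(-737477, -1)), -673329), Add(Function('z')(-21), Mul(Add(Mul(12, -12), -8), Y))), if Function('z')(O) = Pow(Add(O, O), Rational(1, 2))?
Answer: Add(Rational(-561131257764, 737477), Mul(I, Pow(42, Rational(1, 2)))) ≈ Add(-7.6088e+5, Mul(6.4807, I))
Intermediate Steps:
Function('z')(O) = Mul(Pow(2, Rational(1, 2)), Pow(O, Rational(1, 2))) (Function('z')(O) = Pow(Mul(2, O), Rational(1, 2)) = Mul(Pow(2, Rational(1, 2)), Pow(O, Rational(1, 2))))
Add(Add(Mul(-979473, Pow(-737477, -1)), -673329), Add(Function('z')(-21), Mul(Add(Mul(12, -12), -8), Y))) = Add(Add(Mul(-979473, Pow(-737477, -1)), -673329), Add(Mul(Pow(2, Rational(1, 2)), Pow(-21, Rational(1, 2))), Mul(Add(Mul(12, -12), -8), 576))) = Add(Add(Mul(-979473, Rational(-1, 737477)), -673329), Add(Mul(Pow(2, Rational(1, 2)), Mul(I, Pow(21, Rational(1, 2)))), Mul(Add(-144, -8), 576))) = Add(Add(Rational(979473, 737477), -673329), Add(Mul(I, Pow(42, Rational(1, 2))), Mul(-152, 576))) = Add(Rational(-496563671460, 737477), Add(Mul(I, Pow(42, Rational(1, 2))), -87552)) = Add(Rational(-496563671460, 737477), Add(-87552, Mul(I, Pow(42, Rational(1, 2))))) = Add(Rational(-561131257764, 737477), Mul(I, Pow(42, Rational(1, 2))))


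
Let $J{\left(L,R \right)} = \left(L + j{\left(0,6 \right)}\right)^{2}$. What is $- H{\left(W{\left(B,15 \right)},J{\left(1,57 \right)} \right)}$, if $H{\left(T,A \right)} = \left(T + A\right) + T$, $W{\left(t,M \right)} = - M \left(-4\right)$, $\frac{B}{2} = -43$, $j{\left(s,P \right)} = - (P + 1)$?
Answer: $-156$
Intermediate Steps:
$j{\left(s,P \right)} = -1 - P$ ($j{\left(s,P \right)} = - (1 + P) = -1 - P$)
$B = -86$ ($B = 2 \left(-43\right) = -86$)
$J{\left(L,R \right)} = \left(-7 + L\right)^{2}$ ($J{\left(L,R \right)} = \left(L - 7\right)^{2} = \left(-7 + L\right)^{2}$)
$W{\left(t,M \right)} = 4 M$
$H{\left(T,A \right)} = A + 2 T$ ($H{\left(T,A \right)} = \left(A + T\right) + T = A + 2 T$)
$- H{\left(W{\left(B,15 \right)},J{\left(1,57 \right)} \right)} = - (\left(-7 + 1\right)^{2} + 2 \cdot 4 \cdot 15) = - (\left(-6\right)^{2} + 2 \cdot 60) = - (36 + 120) = \left(-1\right) 156 = -156$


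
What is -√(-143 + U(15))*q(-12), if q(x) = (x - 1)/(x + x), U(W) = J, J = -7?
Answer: -65*I*√6/24 ≈ -6.634*I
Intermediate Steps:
U(W) = -7
q(x) = (-1 + x)/(2*x) (q(x) = (-1 + x)/((2*x)) = (-1 + x)*(1/(2*x)) = (-1 + x)/(2*x))
-√(-143 + U(15))*q(-12) = -√(-143 - 7)*(½)*(-1 - 12)/(-12) = -√(-150)*(½)*(-1/12)*(-13) = -5*I*√6*13/24 = -65*I*√6/24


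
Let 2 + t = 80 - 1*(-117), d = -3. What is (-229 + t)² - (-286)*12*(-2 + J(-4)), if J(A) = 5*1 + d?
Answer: 1156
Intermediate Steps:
t = 195 (t = -2 + (80 - 1*(-117)) = -2 + (80 + 117) = -2 + 197 = 195)
J(A) = 2 (J(A) = 5*1 - 3 = 5 - 3 = 2)
(-229 + t)² - (-286)*12*(-2 + J(-4)) = (-229 + 195)² - (-286)*12*(-2 + 2) = (-34)² - (-286)*12*0 = 1156 - (-286)*0 = 1156 - 1*0 = 1156 + 0 = 1156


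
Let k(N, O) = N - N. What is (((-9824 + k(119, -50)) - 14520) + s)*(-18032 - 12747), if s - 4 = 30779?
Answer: -198185981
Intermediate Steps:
s = 30783 (s = 4 + 30779 = 30783)
k(N, O) = 0
(((-9824 + k(119, -50)) - 14520) + s)*(-18032 - 12747) = (((-9824 + 0) - 14520) + 30783)*(-18032 - 12747) = ((-9824 - 14520) + 30783)*(-30779) = (-24344 + 30783)*(-30779) = 6439*(-30779) = -198185981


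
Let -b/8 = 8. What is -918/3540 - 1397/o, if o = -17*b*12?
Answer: -1410899/3851520 ≈ -0.36632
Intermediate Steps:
b = -64 (b = -8*8 = -64)
o = 13056 (o = -17*(-64)*12 = 1088*12 = 13056)
-918/3540 - 1397/o = -918/3540 - 1397/13056 = -918*1/3540 - 1397*1/13056 = -153/590 - 1397/13056 = -1410899/3851520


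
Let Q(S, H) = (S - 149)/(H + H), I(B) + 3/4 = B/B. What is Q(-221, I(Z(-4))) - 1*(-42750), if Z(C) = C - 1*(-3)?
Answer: 42010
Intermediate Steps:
Z(C) = 3 + C (Z(C) = C + 3 = 3 + C)
I(B) = ¼ (I(B) = -¾ + B/B = -¾ + 1 = ¼)
Q(S, H) = (-149 + S)/(2*H) (Q(S, H) = (-149 + S)/((2*H)) = (-149 + S)*(1/(2*H)) = (-149 + S)/(2*H))
Q(-221, I(Z(-4))) - 1*(-42750) = (-149 - 221)/(2*(¼)) - 1*(-42750) = (½)*4*(-370) + 42750 = -740 + 42750 = 42010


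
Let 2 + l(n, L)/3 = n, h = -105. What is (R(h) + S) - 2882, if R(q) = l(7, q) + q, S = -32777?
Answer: -35749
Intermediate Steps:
l(n, L) = -6 + 3*n
R(q) = 15 + q (R(q) = (-6 + 3*7) + q = (-6 + 21) + q = 15 + q)
(R(h) + S) - 2882 = ((15 - 105) - 32777) - 2882 = (-90 - 32777) - 2882 = -32867 - 2882 = -35749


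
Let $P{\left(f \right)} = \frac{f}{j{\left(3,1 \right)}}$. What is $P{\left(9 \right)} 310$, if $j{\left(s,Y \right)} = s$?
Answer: $930$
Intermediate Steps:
$P{\left(f \right)} = \frac{f}{3}$
$P{\left(9 \right)} 310 = \frac{1}{3} \cdot 9 \cdot 310 = 3 \cdot 310 = 930$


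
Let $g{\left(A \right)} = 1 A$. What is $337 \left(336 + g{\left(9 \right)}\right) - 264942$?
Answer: $-148677$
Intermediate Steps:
$g{\left(A \right)} = A$
$337 \left(336 + g{\left(9 \right)}\right) - 264942 = 337 \left(336 + 9\right) - 264942 = 337 \cdot 345 - 264942 = 116265 - 264942 = -148677$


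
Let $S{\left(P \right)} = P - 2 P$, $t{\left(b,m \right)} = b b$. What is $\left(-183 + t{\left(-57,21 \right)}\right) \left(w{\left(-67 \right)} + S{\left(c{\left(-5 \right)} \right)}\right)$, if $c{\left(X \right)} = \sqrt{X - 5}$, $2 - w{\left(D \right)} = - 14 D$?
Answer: $-2869776 - 3066 i \sqrt{10} \approx -2.8698 \cdot 10^{6} - 9695.5 i$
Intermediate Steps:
$w{\left(D \right)} = 2 + 14 D$ ($w{\left(D \right)} = 2 - - 14 D = 2 + 14 D$)
$t{\left(b,m \right)} = b^{2}$
$c{\left(X \right)} = \sqrt{-5 + X}$
$S{\left(P \right)} = - P$
$\left(-183 + t{\left(-57,21 \right)}\right) \left(w{\left(-67 \right)} + S{\left(c{\left(-5 \right)} \right)}\right) = \left(-183 + \left(-57\right)^{2}\right) \left(\left(2 + 14 \left(-67\right)\right) - \sqrt{-5 - 5}\right) = \left(-183 + 3249\right) \left(\left(2 - 938\right) - \sqrt{-10}\right) = 3066 \left(-936 - i \sqrt{10}\right) = -2869776 - 3066 i \sqrt{10}$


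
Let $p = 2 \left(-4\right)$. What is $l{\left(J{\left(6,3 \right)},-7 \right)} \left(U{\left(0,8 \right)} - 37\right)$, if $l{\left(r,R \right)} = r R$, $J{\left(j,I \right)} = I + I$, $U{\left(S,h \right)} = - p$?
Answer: $1218$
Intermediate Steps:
$p = -8$
$U{\left(S,h \right)} = 8$ ($U{\left(S,h \right)} = \left(-1\right) \left(-8\right) = 8$)
$J{\left(j,I \right)} = 2 I$
$l{\left(r,R \right)} = R r$
$l{\left(J{\left(6,3 \right)},-7 \right)} \left(U{\left(0,8 \right)} - 37\right) = - 7 \cdot 2 \cdot 3 \left(8 - 37\right) = \left(-7\right) 6 \left(-29\right) = \left(-42\right) \left(-29\right) = 1218$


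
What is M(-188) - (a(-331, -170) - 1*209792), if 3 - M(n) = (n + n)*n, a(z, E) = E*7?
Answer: 140297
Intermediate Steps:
a(z, E) = 7*E
M(n) = 3 - 2*n**2 (M(n) = 3 - (n + n)*n = 3 - 2*n*n = 3 - 2*n**2)
M(-188) - (a(-331, -170) - 1*209792) = (3 - 2*(-188)**2) - (7*(-170) - 1*209792) = (3 - 2*35344) - (-1190 - 209792) = (3 - 70688) - 1*(-210982) = -70685 + 210982 = 140297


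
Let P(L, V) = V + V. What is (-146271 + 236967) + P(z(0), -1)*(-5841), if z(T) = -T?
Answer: 102378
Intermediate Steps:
P(L, V) = 2*V
(-146271 + 236967) + P(z(0), -1)*(-5841) = (-146271 + 236967) + (2*(-1))*(-5841) = 90696 - 2*(-5841) = 90696 + 11682 = 102378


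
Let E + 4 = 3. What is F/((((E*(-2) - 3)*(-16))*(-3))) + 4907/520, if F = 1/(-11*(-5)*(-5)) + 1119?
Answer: -1190551/85800 ≈ -13.876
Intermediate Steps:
E = -1 (E = -4 + 3 = -1)
F = 307724/275 (F = 1/(55*(-5)) + 1119 = 1/(-275) + 1119 = -1/275 + 1119 = 307724/275 ≈ 1119.0)
F/((((E*(-2) - 3)*(-16))*(-3))) + 4907/520 = 307724/(275*((((-1*(-2) - 3)*(-16))*(-3)))) + 4907/520 = 307724/(275*((((2 - 3)*(-16))*(-3)))) + 4907*(1/520) = 307724/(275*((-1*(-16)*(-3)))) + 4907/520 = 307724/(275*((16*(-3)))) + 4907/520 = (307724/275)/(-48) + 4907/520 = (307724/275)*(-1/48) + 4907/520 = -76931/3300 + 4907/520 = -1190551/85800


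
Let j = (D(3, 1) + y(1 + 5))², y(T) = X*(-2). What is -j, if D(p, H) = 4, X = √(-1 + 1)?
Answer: -16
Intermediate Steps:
X = 0 (X = √0 = 0)
y(T) = 0 (y(T) = 0*(-2) = 0)
j = 16 (j = (4 + 0)² = 4² = 16)
-j = -1*16 = -16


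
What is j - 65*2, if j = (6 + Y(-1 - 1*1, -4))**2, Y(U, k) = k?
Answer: -126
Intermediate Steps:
j = 4 (j = (6 - 4)**2 = 2**2 = 4)
j - 65*2 = 4 - 65*2 = 4 - 130 = -126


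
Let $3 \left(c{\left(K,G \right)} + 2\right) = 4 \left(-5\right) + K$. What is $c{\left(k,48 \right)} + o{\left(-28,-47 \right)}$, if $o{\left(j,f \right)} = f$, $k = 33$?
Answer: $- \frac{134}{3} \approx -44.667$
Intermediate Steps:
$c{\left(K,G \right)} = - \frac{26}{3} + \frac{K}{3}$ ($c{\left(K,G \right)} = -2 + \frac{4 \left(-5\right) + K}{3} = -2 + \frac{-20 + K}{3} = -2 + \left(- \frac{20}{3} + \frac{K}{3}\right) = - \frac{26}{3} + \frac{K}{3}$)
$c{\left(k,48 \right)} + o{\left(-28,-47 \right)} = \left(- \frac{26}{3} + \frac{1}{3} \cdot 33\right) - 47 = \left(- \frac{26}{3} + 11\right) - 47 = \frac{7}{3} - 47 = - \frac{134}{3}$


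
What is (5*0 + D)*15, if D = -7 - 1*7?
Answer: -210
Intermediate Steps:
D = -14 (D = -7 - 7 = -14)
(5*0 + D)*15 = (5*0 - 14)*15 = (0 - 14)*15 = -14*15 = -210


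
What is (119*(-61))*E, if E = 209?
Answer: -1517131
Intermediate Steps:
(119*(-61))*E = (119*(-61))*209 = -7259*209 = -1517131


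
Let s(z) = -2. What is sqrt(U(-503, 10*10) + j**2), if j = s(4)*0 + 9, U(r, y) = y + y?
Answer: sqrt(281) ≈ 16.763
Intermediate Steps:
U(r, y) = 2*y
j = 9 (j = -2*0 + 9 = 0 + 9 = 9)
sqrt(U(-503, 10*10) + j**2) = sqrt(2*(10*10) + 9**2) = sqrt(2*100 + 81) = sqrt(200 + 81) = sqrt(281)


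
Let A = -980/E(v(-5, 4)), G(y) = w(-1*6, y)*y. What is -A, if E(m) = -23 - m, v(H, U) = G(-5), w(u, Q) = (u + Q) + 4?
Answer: -490/29 ≈ -16.897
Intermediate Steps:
w(u, Q) = 4 + Q + u (w(u, Q) = (Q + u) + 4 = 4 + Q + u)
G(y) = y*(-2 + y) (G(y) = (4 + y - 1*6)*y = (4 + y - 6)*y = (-2 + y)*y = y*(-2 + y))
v(H, U) = 35 (v(H, U) = -5*(-2 - 5) = -5*(-7) = 35)
A = 490/29 (A = -980/(-23 - 1*35) = -980/(-23 - 35) = -980/(-58) = -980*(-1/58) = 490/29 ≈ 16.897)
-A = -1*490/29 = -490/29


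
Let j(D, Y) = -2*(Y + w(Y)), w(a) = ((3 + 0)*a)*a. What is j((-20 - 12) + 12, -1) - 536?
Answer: -540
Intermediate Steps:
w(a) = 3*a² (w(a) = (3*a)*a = 3*a²)
j(D, Y) = -6*Y² - 2*Y (j(D, Y) = -2*(Y + 3*Y²) = -6*Y² - 2*Y)
j((-20 - 12) + 12, -1) - 536 = 2*(-1)*(-1 - 3*(-1)) - 536 = 2*(-1)*(-1 + 3) - 536 = 2*(-1)*2 - 536 = -4 - 536 = -540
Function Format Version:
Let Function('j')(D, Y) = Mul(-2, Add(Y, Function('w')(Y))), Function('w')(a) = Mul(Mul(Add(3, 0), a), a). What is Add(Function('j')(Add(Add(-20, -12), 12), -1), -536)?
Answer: -540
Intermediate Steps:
Function('w')(a) = Mul(3, Pow(a, 2)) (Function('w')(a) = Mul(Mul(3, a), a) = Mul(3, Pow(a, 2)))
Function('j')(D, Y) = Add(Mul(-6, Pow(Y, 2)), Mul(-2, Y)) (Function('j')(D, Y) = Mul(-2, Add(Y, Mul(3, Pow(Y, 2)))) = Add(Mul(-6, Pow(Y, 2)), Mul(-2, Y)))
Add(Function('j')(Add(Add(-20, -12), 12), -1), -536) = Add(Mul(2, -1, Add(-1, Mul(-3, -1))), -536) = Add(Mul(2, -1, Add(-1, 3)), -536) = Add(Mul(2, -1, 2), -536) = Add(-4, -536) = -540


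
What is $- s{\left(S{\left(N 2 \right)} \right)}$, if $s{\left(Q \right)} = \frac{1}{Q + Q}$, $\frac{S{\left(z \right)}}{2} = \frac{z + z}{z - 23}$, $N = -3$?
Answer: $- \frac{29}{48} \approx -0.60417$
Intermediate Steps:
$S{\left(z \right)} = \frac{4 z}{-23 + z}$ ($S{\left(z \right)} = 2 \frac{z + z}{z - 23} = 2 \frac{2 z}{-23 + z} = \frac{4 z}{-23 + z}$)
$s{\left(Q \right)} = \frac{1}{2 Q}$
$- s{\left(S{\left(N 2 \right)} \right)} = - \frac{1}{2 \frac{4 \left(\left(-3\right) 2\right)}{-23 - 6}} = - \frac{1}{2 \cdot 4 \left(-6\right) \frac{1}{-23 - 6}} = - \frac{1}{2 \cdot 4 \left(-6\right) \frac{1}{-29}} = - \frac{1}{2 \cdot 4 \left(-6\right) \left(- \frac{1}{29}\right)} = - \frac{1}{2 \cdot \frac{24}{29}} = - \frac{29}{2 \cdot 24} = \left(-1\right) \frac{29}{48} = - \frac{29}{48}$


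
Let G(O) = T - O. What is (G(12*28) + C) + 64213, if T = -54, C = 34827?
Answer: 98650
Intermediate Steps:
G(O) = -54 - O
(G(12*28) + C) + 64213 = ((-54 - 12*28) + 34827) + 64213 = ((-54 - 1*336) + 34827) + 64213 = ((-54 - 336) + 34827) + 64213 = (-390 + 34827) + 64213 = 34437 + 64213 = 98650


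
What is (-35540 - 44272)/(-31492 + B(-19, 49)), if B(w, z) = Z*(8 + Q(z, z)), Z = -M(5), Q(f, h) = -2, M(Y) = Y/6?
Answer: 26604/10499 ≈ 2.5340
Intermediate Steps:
M(Y) = Y/6 (M(Y) = Y*(⅙) = Y/6)
Z = -⅚ (Z = -5/6 = -1*⅚ = -⅚ ≈ -0.83333)
B(w, z) = -5 (B(w, z) = -5*(8 - 2)/6 = -⅚*6 = -5)
(-35540 - 44272)/(-31492 + B(-19, 49)) = (-35540 - 44272)/(-31492 - 5) = -79812/(-31497) = -79812*(-1/31497) = 26604/10499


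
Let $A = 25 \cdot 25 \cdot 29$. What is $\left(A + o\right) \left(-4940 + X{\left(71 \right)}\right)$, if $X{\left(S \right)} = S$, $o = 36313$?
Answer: $-265058622$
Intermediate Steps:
$A = 18125$ ($A = 625 \cdot 29 = 18125$)
$\left(A + o\right) \left(-4940 + X{\left(71 \right)}\right) = \left(18125 + 36313\right) \left(-4940 + 71\right) = 54438 \left(-4869\right) = -265058622$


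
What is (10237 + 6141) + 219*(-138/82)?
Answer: 656387/41 ≈ 16009.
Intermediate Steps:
(10237 + 6141) + 219*(-138/82) = 16378 + 219*(-138*1/82) = 16378 + 219*(-69/41) = 16378 - 15111/41 = 656387/41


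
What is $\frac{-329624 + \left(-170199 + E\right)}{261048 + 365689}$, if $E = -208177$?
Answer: $- \frac{708000}{626737} \approx -1.1297$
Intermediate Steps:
$\frac{-329624 + \left(-170199 + E\right)}{261048 + 365689} = \frac{-329624 - 378376}{261048 + 365689} = \frac{-329624 - 378376}{626737} = \left(-708000\right) \frac{1}{626737} = - \frac{708000}{626737}$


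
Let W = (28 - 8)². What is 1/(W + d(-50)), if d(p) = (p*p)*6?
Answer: 1/15400 ≈ 6.4935e-5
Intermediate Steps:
d(p) = 6*p² (d(p) = p²*6 = 6*p²)
W = 400 (W = 20² = 400)
1/(W + d(-50)) = 1/(400 + 6*(-50)²) = 1/(400 + 6*2500) = 1/(400 + 15000) = 1/15400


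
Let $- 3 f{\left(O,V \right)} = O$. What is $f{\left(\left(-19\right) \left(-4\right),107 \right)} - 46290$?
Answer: $- \frac{138946}{3} \approx -46315.0$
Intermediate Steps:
$f{\left(O,V \right)} = - \frac{O}{3}$
$f{\left(\left(-19\right) \left(-4\right),107 \right)} - 46290 = - \frac{\left(-19\right) \left(-4\right)}{3} - 46290 = \left(- \frac{1}{3}\right) 76 - 46290 = - \frac{76}{3} - 46290 = - \frac{138946}{3}$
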